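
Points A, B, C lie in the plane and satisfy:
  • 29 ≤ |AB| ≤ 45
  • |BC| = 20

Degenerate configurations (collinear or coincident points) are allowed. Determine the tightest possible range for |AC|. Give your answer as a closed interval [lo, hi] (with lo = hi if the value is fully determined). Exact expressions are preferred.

|AB| ∈ [29, 45]
|BC| ∈ {20}
|AC| ∈ [9, 65]

|AC| ∈ [9, 65]  (≈ [9.0000, 65.0000])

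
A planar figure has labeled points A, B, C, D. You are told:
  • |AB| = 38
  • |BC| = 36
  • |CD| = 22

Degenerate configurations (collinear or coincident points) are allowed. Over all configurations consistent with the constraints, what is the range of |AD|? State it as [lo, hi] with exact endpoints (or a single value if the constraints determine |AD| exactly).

|AD| ∈ [0, 96]  (≈ [0.0000, 96.0000])

|AB| ∈ {38}
|BC| ∈ {36}
|CD| ∈ {22}
|AC| ∈ [2, 74]
|BD| ∈ [14, 58]
|AD| ∈ [0, 96]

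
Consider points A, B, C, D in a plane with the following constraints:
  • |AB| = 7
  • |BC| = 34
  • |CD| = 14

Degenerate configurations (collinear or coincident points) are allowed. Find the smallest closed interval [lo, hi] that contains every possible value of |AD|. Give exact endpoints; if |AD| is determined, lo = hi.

|AB| ∈ {7}
|BC| ∈ {34}
|CD| ∈ {14}
|AC| ∈ [27, 41]
|BD| ∈ [20, 48]
|AD| ∈ [13, 55]

|AD| ∈ [13, 55]  (≈ [13.0000, 55.0000])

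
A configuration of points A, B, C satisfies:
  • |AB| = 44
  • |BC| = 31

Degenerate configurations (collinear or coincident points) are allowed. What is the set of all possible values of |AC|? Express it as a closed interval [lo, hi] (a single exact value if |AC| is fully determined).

|AB| ∈ {44}
|BC| ∈ {31}
|AC| ∈ [13, 75]

|AC| ∈ [13, 75]  (≈ [13.0000, 75.0000])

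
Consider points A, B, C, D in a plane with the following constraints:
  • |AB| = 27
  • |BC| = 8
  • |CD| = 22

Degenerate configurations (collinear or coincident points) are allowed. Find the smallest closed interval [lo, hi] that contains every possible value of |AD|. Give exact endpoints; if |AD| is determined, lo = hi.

|AD| ∈ [0, 57]  (≈ [0.0000, 57.0000])

|AB| ∈ {27}
|BC| ∈ {8}
|CD| ∈ {22}
|AC| ∈ [19, 35]
|BD| ∈ [14, 30]
|AD| ∈ [0, 57]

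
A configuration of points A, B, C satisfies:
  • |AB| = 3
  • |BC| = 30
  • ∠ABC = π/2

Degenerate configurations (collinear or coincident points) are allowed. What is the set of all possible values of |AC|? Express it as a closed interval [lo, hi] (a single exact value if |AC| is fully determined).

|AB| ∈ {3}
|BC| ∈ {30}
|AC| ∈ {3·√(101)}

|AC| = 3·√(101)  (≈ 30.1496)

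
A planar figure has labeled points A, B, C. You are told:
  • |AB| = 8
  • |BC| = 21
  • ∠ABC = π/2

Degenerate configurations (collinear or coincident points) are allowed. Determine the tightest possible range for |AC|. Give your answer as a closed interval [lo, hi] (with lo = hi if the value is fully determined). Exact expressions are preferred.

|AC| = √(505)  (≈ 22.4722)

|AB| ∈ {8}
|BC| ∈ {21}
|AC| ∈ {√(505)}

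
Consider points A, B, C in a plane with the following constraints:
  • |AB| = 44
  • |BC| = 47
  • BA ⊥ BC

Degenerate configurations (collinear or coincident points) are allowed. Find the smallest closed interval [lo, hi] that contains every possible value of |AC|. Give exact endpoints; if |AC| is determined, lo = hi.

|AC| = √(4145)  (≈ 64.3817)

|AB| ∈ {44}
|BC| ∈ {47}
|AC| ∈ {√(4145)}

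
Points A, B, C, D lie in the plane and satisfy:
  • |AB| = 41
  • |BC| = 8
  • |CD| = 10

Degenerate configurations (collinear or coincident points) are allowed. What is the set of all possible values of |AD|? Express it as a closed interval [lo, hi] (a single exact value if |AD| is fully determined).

|AB| ∈ {41}
|BC| ∈ {8}
|CD| ∈ {10}
|AC| ∈ [33, 49]
|BD| ∈ [2, 18]
|AD| ∈ [23, 59]

|AD| ∈ [23, 59]  (≈ [23.0000, 59.0000])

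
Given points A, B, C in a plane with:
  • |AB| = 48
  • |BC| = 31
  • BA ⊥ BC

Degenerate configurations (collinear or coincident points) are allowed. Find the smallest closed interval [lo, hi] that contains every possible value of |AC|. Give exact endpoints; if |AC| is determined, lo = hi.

|AB| ∈ {48}
|BC| ∈ {31}
|AC| ∈ {√(3265)}

|AC| = √(3265)  (≈ 57.1402)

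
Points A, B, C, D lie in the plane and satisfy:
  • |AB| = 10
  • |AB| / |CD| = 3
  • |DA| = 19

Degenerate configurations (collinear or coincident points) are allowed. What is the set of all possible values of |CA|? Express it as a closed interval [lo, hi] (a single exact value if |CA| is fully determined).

|AB| ∈ {10}
|AD| ∈ {19}
|CD| ∈ {10/3}
|BD| ∈ [9, 29]
|AC| ∈ [47/3, 67/3]
|BC| ∈ [17/3, 97/3]

|CA| ∈ [47/3, 67/3]  (≈ [15.6667, 22.3333])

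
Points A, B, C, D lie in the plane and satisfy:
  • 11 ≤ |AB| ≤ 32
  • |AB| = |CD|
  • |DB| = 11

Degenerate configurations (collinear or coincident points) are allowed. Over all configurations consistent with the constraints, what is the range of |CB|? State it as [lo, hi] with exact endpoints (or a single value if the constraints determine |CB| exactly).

|AB| ∈ [11, 32]
|BD| ∈ {11}
|CD| ∈ [11, 32]
|AD| ∈ [0, 43]
|BC| ∈ [0, 43]
|AC| ∈ [0, 75]

|CB| ∈ [0, 43]  (≈ [0.0000, 43.0000])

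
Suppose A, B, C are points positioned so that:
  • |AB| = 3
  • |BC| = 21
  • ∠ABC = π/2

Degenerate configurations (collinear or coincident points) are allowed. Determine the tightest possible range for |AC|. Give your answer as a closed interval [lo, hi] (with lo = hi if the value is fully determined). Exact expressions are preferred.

|AB| ∈ {3}
|BC| ∈ {21}
|AC| ∈ {15·√(2)}

|AC| = 15·√(2)  (≈ 21.2132)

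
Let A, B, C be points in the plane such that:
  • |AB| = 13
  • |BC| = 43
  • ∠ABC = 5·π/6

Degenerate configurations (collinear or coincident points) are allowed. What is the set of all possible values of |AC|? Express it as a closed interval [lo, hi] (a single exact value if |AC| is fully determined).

|AC| = √(559·√(3) + 2018)  (≈ 54.6463)

|AB| ∈ {13}
|BC| ∈ {43}
|AC| ∈ {√(559·√(3) + 2018)}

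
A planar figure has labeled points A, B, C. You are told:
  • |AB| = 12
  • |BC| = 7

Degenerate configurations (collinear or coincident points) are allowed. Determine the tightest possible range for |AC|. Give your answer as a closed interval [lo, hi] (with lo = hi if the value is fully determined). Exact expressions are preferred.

|AB| ∈ {12}
|BC| ∈ {7}
|AC| ∈ [5, 19]

|AC| ∈ [5, 19]  (≈ [5.0000, 19.0000])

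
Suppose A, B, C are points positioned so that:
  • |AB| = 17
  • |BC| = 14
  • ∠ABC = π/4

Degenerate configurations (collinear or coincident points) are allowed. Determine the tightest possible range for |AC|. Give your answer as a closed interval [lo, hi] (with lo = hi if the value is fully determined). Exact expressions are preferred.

|AB| ∈ {17}
|BC| ∈ {14}
|AC| ∈ {√(485 - 238·√(2))}

|AC| = √(485 - 238·√(2))  (≈ 12.1827)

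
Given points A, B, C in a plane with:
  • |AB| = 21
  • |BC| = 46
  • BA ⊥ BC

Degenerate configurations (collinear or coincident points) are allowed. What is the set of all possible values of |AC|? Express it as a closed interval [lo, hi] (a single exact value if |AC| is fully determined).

|AB| ∈ {21}
|BC| ∈ {46}
|AC| ∈ {√(2557)}

|AC| = √(2557)  (≈ 50.5668)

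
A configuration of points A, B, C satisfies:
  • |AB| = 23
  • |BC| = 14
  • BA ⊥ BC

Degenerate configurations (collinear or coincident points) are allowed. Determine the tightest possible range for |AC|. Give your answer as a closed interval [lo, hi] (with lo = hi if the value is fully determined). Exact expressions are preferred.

|AB| ∈ {23}
|BC| ∈ {14}
|AC| ∈ {5·√(29)}

|AC| = 5·√(29)  (≈ 26.9258)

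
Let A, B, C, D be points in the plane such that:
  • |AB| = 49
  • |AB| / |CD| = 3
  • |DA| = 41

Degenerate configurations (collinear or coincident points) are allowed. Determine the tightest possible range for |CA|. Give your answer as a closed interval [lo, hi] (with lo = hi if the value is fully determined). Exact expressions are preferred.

|CA| ∈ [74/3, 172/3]  (≈ [24.6667, 57.3333])

|AB| ∈ {49}
|AD| ∈ {41}
|CD| ∈ {49/3}
|BD| ∈ [8, 90]
|AC| ∈ [74/3, 172/3]
|BC| ∈ [0, 319/3]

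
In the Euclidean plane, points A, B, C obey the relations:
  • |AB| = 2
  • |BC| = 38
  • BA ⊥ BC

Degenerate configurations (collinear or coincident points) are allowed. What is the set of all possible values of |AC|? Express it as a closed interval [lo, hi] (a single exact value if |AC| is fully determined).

|AB| ∈ {2}
|BC| ∈ {38}
|AC| ∈ {2·√(362)}

|AC| = 2·√(362)  (≈ 38.0526)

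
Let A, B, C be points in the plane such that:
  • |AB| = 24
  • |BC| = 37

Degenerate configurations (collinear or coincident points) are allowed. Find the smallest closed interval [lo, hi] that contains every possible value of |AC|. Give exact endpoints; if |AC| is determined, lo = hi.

|AB| ∈ {24}
|BC| ∈ {37}
|AC| ∈ [13, 61]

|AC| ∈ [13, 61]  (≈ [13.0000, 61.0000])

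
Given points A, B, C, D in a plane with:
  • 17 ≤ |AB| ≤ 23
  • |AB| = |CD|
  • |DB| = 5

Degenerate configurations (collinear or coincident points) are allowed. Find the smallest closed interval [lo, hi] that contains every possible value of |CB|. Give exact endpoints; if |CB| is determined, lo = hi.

|AB| ∈ [17, 23]
|BD| ∈ {5}
|CD| ∈ [17, 23]
|AD| ∈ [12, 28]
|BC| ∈ [12, 28]
|AC| ∈ [0, 51]

|CB| ∈ [12, 28]  (≈ [12.0000, 28.0000])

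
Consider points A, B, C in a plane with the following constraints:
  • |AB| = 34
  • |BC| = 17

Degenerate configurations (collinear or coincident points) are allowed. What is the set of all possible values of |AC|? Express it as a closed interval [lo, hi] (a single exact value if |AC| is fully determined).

|AB| ∈ {34}
|BC| ∈ {17}
|AC| ∈ [17, 51]

|AC| ∈ [17, 51]  (≈ [17.0000, 51.0000])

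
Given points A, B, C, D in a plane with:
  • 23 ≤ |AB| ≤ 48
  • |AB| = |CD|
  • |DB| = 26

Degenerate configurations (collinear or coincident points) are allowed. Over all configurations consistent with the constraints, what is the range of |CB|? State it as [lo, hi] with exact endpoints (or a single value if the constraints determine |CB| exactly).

|CB| ∈ [0, 74]  (≈ [0.0000, 74.0000])

|AB| ∈ [23, 48]
|BD| ∈ {26}
|CD| ∈ [23, 48]
|AD| ∈ [0, 74]
|BC| ∈ [0, 74]
|AC| ∈ [0, 122]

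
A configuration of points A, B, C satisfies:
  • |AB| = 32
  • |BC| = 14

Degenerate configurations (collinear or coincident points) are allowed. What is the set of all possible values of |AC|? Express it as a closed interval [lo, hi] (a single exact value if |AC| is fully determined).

|AC| ∈ [18, 46]  (≈ [18.0000, 46.0000])

|AB| ∈ {32}
|BC| ∈ {14}
|AC| ∈ [18, 46]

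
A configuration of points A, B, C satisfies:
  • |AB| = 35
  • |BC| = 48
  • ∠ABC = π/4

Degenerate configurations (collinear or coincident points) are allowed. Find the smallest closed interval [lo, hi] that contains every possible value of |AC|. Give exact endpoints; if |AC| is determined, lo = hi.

|AC| = √(3529 - 1680·√(2))  (≈ 33.9576)

|AB| ∈ {35}
|BC| ∈ {48}
|AC| ∈ {√(3529 - 1680·√(2))}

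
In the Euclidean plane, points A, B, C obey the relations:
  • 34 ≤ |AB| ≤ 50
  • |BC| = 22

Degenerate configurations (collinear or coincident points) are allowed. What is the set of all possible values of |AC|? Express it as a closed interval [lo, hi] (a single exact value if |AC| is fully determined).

|AC| ∈ [12, 72]  (≈ [12.0000, 72.0000])

|AB| ∈ [34, 50]
|BC| ∈ {22}
|AC| ∈ [12, 72]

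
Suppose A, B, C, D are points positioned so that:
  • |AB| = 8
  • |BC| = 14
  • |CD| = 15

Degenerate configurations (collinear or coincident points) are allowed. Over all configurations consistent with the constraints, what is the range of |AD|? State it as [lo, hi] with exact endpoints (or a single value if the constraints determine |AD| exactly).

|AD| ∈ [0, 37]  (≈ [0.0000, 37.0000])

|AB| ∈ {8}
|BC| ∈ {14}
|CD| ∈ {15}
|AC| ∈ [6, 22]
|BD| ∈ [1, 29]
|AD| ∈ [0, 37]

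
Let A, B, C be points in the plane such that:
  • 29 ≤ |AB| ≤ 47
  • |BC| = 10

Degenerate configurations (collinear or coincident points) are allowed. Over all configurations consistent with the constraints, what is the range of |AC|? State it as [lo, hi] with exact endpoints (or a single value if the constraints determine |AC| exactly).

|AB| ∈ [29, 47]
|BC| ∈ {10}
|AC| ∈ [19, 57]

|AC| ∈ [19, 57]  (≈ [19.0000, 57.0000])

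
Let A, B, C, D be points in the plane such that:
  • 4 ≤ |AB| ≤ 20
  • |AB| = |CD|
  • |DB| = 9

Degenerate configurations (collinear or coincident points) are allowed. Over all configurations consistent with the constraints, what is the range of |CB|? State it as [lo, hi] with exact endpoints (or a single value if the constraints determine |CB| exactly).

|CB| ∈ [0, 29]  (≈ [0.0000, 29.0000])

|AB| ∈ [4, 20]
|BD| ∈ {9}
|CD| ∈ [4, 20]
|AD| ∈ [0, 29]
|BC| ∈ [0, 29]
|AC| ∈ [0, 49]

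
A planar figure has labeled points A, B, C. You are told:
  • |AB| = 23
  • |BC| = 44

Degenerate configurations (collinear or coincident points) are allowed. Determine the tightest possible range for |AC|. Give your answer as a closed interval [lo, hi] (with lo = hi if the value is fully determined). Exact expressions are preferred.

|AC| ∈ [21, 67]  (≈ [21.0000, 67.0000])

|AB| ∈ {23}
|BC| ∈ {44}
|AC| ∈ [21, 67]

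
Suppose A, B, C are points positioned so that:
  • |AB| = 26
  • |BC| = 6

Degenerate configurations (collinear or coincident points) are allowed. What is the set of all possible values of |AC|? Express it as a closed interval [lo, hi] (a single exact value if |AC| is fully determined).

|AB| ∈ {26}
|BC| ∈ {6}
|AC| ∈ [20, 32]

|AC| ∈ [20, 32]  (≈ [20.0000, 32.0000])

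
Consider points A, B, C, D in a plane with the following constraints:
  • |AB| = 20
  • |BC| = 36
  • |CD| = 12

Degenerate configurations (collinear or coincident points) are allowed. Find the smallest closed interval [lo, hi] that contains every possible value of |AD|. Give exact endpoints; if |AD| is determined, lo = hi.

|AD| ∈ [4, 68]  (≈ [4.0000, 68.0000])

|AB| ∈ {20}
|BC| ∈ {36}
|CD| ∈ {12}
|AC| ∈ [16, 56]
|BD| ∈ [24, 48]
|AD| ∈ [4, 68]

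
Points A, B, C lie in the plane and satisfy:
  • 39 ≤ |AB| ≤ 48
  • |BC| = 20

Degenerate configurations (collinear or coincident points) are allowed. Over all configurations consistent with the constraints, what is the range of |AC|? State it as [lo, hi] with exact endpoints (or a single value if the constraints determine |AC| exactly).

|AC| ∈ [19, 68]  (≈ [19.0000, 68.0000])

|AB| ∈ [39, 48]
|BC| ∈ {20}
|AC| ∈ [19, 68]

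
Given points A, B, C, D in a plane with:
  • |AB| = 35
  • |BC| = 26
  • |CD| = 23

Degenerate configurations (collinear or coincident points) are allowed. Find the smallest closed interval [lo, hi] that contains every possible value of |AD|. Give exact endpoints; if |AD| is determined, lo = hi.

|AD| ∈ [0, 84]  (≈ [0.0000, 84.0000])

|AB| ∈ {35}
|BC| ∈ {26}
|CD| ∈ {23}
|AC| ∈ [9, 61]
|BD| ∈ [3, 49]
|AD| ∈ [0, 84]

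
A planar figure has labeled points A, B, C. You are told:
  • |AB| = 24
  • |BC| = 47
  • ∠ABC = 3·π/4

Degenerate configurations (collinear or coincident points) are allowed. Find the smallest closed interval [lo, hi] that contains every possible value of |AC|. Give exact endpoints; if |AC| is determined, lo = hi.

|AC| = √(1128·√(2) + 2785)  (≈ 66.1833)

|AB| ∈ {24}
|BC| ∈ {47}
|AC| ∈ {√(1128·√(2) + 2785)}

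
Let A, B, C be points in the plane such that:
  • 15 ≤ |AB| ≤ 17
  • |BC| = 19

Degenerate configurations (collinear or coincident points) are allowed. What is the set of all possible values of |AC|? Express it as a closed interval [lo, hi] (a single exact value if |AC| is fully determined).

|AC| ∈ [2, 36]  (≈ [2.0000, 36.0000])

|AB| ∈ [15, 17]
|BC| ∈ {19}
|AC| ∈ [2, 36]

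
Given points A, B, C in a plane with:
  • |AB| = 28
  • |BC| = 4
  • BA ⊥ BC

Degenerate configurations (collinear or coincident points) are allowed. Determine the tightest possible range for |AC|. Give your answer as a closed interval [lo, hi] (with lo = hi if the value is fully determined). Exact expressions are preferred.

|AB| ∈ {28}
|BC| ∈ {4}
|AC| ∈ {20·√(2)}

|AC| = 20·√(2)  (≈ 28.2843)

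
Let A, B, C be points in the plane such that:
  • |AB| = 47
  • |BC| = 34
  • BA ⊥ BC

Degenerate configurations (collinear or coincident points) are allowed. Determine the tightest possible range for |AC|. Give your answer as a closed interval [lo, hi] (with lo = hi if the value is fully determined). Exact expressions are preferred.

|AB| ∈ {47}
|BC| ∈ {34}
|AC| ∈ {√(3365)}

|AC| = √(3365)  (≈ 58.0086)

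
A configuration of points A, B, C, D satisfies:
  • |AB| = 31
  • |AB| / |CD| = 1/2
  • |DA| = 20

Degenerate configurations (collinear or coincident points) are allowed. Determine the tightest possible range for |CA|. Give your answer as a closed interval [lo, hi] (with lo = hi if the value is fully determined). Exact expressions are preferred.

|CA| ∈ [42, 82]  (≈ [42.0000, 82.0000])

|AB| ∈ {31}
|AD| ∈ {20}
|CD| ∈ {62}
|BD| ∈ [11, 51]
|AC| ∈ [42, 82]
|BC| ∈ [11, 113]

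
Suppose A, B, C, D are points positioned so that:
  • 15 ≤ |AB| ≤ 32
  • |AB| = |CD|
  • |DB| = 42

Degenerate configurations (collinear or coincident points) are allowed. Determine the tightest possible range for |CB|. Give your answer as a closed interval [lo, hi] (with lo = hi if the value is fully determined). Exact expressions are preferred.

|CB| ∈ [10, 74]  (≈ [10.0000, 74.0000])

|AB| ∈ [15, 32]
|BD| ∈ {42}
|CD| ∈ [15, 32]
|AD| ∈ [10, 74]
|BC| ∈ [10, 74]
|AC| ∈ [0, 106]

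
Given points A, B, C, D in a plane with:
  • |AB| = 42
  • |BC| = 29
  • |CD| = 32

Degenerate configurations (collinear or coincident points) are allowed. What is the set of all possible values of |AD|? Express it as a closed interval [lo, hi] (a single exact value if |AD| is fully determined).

|AB| ∈ {42}
|BC| ∈ {29}
|CD| ∈ {32}
|AC| ∈ [13, 71]
|BD| ∈ [3, 61]
|AD| ∈ [0, 103]

|AD| ∈ [0, 103]  (≈ [0.0000, 103.0000])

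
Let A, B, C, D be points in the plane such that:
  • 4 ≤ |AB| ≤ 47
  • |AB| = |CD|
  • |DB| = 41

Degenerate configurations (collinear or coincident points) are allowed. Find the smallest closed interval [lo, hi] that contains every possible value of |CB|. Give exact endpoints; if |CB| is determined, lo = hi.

|AB| ∈ [4, 47]
|BD| ∈ {41}
|CD| ∈ [4, 47]
|AD| ∈ [0, 88]
|BC| ∈ [0, 88]
|AC| ∈ [0, 135]

|CB| ∈ [0, 88]  (≈ [0.0000, 88.0000])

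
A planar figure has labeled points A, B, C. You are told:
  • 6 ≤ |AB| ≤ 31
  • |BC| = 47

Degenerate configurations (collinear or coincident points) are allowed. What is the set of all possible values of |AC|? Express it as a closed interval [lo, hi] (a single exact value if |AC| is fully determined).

|AB| ∈ [6, 31]
|BC| ∈ {47}
|AC| ∈ [16, 78]

|AC| ∈ [16, 78]  (≈ [16.0000, 78.0000])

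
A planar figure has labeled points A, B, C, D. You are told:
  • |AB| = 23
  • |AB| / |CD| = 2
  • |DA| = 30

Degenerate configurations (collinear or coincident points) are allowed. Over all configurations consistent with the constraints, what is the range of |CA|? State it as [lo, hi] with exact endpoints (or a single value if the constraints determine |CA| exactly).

|AB| ∈ {23}
|AD| ∈ {30}
|CD| ∈ {23/2}
|BD| ∈ [7, 53]
|AC| ∈ [37/2, 83/2]
|BC| ∈ [0, 129/2]

|CA| ∈ [37/2, 83/2]  (≈ [18.5000, 41.5000])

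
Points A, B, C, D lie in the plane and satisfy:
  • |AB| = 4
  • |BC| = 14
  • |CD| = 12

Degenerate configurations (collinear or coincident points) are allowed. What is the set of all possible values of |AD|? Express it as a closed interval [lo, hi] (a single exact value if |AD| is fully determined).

|AD| ∈ [0, 30]  (≈ [0.0000, 30.0000])

|AB| ∈ {4}
|BC| ∈ {14}
|CD| ∈ {12}
|AC| ∈ [10, 18]
|BD| ∈ [2, 26]
|AD| ∈ [0, 30]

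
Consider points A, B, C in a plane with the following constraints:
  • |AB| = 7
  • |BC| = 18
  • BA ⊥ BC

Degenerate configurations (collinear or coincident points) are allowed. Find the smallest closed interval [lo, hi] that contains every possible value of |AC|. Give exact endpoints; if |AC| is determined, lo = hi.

|AC| = √(373)  (≈ 19.3132)

|AB| ∈ {7}
|BC| ∈ {18}
|AC| ∈ {√(373)}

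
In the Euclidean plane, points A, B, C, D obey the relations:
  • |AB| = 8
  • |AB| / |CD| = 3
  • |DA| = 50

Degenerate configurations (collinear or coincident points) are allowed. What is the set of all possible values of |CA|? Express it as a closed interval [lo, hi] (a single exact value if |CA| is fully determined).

|AB| ∈ {8}
|AD| ∈ {50}
|CD| ∈ {8/3}
|BD| ∈ [42, 58]
|AC| ∈ [142/3, 158/3]
|BC| ∈ [118/3, 182/3]

|CA| ∈ [142/3, 158/3]  (≈ [47.3333, 52.6667])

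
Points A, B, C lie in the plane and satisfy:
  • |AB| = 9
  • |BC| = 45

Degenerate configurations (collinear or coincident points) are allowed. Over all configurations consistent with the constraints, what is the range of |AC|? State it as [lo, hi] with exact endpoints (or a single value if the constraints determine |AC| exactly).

|AC| ∈ [36, 54]  (≈ [36.0000, 54.0000])

|AB| ∈ {9}
|BC| ∈ {45}
|AC| ∈ [36, 54]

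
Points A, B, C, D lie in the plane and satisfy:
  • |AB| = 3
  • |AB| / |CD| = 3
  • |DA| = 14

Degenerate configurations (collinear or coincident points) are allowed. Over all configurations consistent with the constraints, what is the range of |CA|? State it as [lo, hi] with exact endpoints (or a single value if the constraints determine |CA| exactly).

|AB| ∈ {3}
|AD| ∈ {14}
|CD| ∈ {1}
|BD| ∈ [11, 17]
|AC| ∈ [13, 15]
|BC| ∈ [10, 18]

|CA| ∈ [13, 15]  (≈ [13.0000, 15.0000])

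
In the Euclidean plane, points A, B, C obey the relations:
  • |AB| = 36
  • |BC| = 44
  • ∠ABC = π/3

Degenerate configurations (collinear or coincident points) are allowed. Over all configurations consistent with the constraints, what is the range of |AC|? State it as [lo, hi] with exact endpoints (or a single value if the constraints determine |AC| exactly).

|AB| ∈ {36}
|BC| ∈ {44}
|AC| ∈ {4·√(103)}

|AC| = 4·√(103)  (≈ 40.5956)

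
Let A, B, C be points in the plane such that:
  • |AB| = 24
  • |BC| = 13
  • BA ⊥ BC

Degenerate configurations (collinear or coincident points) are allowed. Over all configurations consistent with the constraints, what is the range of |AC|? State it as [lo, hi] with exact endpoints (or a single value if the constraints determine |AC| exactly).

|AC| = √(745)  (≈ 27.2947)

|AB| ∈ {24}
|BC| ∈ {13}
|AC| ∈ {√(745)}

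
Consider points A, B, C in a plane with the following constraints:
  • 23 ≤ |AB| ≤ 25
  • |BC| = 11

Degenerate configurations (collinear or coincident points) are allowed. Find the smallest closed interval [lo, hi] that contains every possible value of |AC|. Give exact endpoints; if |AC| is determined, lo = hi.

|AC| ∈ [12, 36]  (≈ [12.0000, 36.0000])

|AB| ∈ [23, 25]
|BC| ∈ {11}
|AC| ∈ [12, 36]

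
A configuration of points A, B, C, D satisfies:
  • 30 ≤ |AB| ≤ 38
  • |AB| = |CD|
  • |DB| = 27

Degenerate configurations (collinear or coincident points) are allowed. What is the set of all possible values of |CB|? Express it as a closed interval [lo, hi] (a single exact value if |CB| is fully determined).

|AB| ∈ [30, 38]
|BD| ∈ {27}
|CD| ∈ [30, 38]
|AD| ∈ [3, 65]
|BC| ∈ [3, 65]
|AC| ∈ [0, 103]

|CB| ∈ [3, 65]  (≈ [3.0000, 65.0000])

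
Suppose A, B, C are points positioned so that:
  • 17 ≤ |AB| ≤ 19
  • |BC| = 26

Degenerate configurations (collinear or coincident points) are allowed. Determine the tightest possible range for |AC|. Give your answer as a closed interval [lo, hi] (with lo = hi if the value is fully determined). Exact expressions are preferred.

|AC| ∈ [7, 45]  (≈ [7.0000, 45.0000])

|AB| ∈ [17, 19]
|BC| ∈ {26}
|AC| ∈ [7, 45]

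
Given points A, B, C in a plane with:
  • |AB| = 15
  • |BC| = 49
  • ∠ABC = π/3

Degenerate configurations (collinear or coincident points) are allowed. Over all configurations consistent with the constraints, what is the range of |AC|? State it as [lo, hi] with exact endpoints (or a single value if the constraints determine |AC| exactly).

|AC| = √(1891)  (≈ 43.4856)

|AB| ∈ {15}
|BC| ∈ {49}
|AC| ∈ {√(1891)}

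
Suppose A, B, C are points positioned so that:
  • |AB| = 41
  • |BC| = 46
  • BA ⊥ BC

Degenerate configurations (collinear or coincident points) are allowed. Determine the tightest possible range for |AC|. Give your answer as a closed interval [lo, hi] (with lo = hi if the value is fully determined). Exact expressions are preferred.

|AB| ∈ {41}
|BC| ∈ {46}
|AC| ∈ {√(3797)}

|AC| = √(3797)  (≈ 61.6198)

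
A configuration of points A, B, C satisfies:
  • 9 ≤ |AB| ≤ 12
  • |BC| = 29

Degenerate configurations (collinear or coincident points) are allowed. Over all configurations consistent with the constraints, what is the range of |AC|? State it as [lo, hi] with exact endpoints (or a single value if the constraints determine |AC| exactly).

|AB| ∈ [9, 12]
|BC| ∈ {29}
|AC| ∈ [17, 41]

|AC| ∈ [17, 41]  (≈ [17.0000, 41.0000])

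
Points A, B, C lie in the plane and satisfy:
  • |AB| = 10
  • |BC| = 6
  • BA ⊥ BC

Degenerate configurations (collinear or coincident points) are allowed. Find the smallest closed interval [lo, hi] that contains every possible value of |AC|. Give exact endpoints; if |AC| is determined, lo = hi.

|AB| ∈ {10}
|BC| ∈ {6}
|AC| ∈ {2·√(34)}

|AC| = 2·√(34)  (≈ 11.6619)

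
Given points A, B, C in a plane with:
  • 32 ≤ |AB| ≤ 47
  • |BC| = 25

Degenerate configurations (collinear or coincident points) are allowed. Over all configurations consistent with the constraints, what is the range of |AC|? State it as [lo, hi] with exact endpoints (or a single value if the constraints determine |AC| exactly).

|AC| ∈ [7, 72]  (≈ [7.0000, 72.0000])

|AB| ∈ [32, 47]
|BC| ∈ {25}
|AC| ∈ [7, 72]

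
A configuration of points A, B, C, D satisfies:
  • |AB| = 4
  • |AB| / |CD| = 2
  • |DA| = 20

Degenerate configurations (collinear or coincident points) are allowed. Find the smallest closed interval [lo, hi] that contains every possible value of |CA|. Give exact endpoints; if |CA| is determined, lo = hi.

|AB| ∈ {4}
|AD| ∈ {20}
|CD| ∈ {2}
|BD| ∈ [16, 24]
|AC| ∈ [18, 22]
|BC| ∈ [14, 26]

|CA| ∈ [18, 22]  (≈ [18.0000, 22.0000])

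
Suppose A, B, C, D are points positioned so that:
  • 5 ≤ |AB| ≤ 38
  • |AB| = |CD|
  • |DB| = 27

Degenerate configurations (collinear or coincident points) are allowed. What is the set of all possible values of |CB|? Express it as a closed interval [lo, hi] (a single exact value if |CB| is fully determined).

|AB| ∈ [5, 38]
|BD| ∈ {27}
|CD| ∈ [5, 38]
|AD| ∈ [0, 65]
|BC| ∈ [0, 65]
|AC| ∈ [0, 103]

|CB| ∈ [0, 65]  (≈ [0.0000, 65.0000])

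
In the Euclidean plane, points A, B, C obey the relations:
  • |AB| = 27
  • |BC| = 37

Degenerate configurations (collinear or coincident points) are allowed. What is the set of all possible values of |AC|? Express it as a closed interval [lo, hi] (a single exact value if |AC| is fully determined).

|AC| ∈ [10, 64]  (≈ [10.0000, 64.0000])

|AB| ∈ {27}
|BC| ∈ {37}
|AC| ∈ [10, 64]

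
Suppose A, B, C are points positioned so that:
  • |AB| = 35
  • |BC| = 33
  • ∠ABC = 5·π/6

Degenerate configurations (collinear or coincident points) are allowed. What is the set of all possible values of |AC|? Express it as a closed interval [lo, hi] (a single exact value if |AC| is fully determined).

|AB| ∈ {35}
|BC| ∈ {33}
|AC| ∈ {√(1155·√(3) + 2314)}

|AC| = √(1155·√(3) + 2314)  (≈ 65.6850)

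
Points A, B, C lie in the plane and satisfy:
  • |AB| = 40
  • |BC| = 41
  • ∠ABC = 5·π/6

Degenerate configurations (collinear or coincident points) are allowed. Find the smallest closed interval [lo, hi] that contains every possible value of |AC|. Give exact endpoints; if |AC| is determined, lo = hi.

|AB| ∈ {40}
|BC| ∈ {41}
|AC| ∈ {√(1640·√(3) + 3281)}

|AC| = √(1640·√(3) + 3281)  (≈ 78.2404)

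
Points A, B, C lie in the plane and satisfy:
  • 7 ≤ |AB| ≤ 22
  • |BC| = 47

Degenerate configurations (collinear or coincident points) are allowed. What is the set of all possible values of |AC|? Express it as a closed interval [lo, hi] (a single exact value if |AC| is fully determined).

|AC| ∈ [25, 69]  (≈ [25.0000, 69.0000])

|AB| ∈ [7, 22]
|BC| ∈ {47}
|AC| ∈ [25, 69]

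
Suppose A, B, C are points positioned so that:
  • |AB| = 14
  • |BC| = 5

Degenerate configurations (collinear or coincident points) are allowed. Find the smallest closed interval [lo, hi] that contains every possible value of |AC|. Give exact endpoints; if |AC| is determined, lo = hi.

|AB| ∈ {14}
|BC| ∈ {5}
|AC| ∈ [9, 19]

|AC| ∈ [9, 19]  (≈ [9.0000, 19.0000])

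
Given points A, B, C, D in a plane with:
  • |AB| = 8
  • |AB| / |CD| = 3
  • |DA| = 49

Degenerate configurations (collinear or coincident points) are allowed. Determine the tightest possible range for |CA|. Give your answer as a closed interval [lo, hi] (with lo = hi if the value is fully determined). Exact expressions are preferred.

|AB| ∈ {8}
|AD| ∈ {49}
|CD| ∈ {8/3}
|BD| ∈ [41, 57]
|AC| ∈ [139/3, 155/3]
|BC| ∈ [115/3, 179/3]

|CA| ∈ [139/3, 155/3]  (≈ [46.3333, 51.6667])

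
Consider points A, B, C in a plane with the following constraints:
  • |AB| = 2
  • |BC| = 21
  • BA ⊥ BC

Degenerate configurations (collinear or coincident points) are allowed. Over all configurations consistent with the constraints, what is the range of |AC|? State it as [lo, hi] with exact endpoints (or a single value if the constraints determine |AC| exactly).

|AC| = √(445)  (≈ 21.0950)

|AB| ∈ {2}
|BC| ∈ {21}
|AC| ∈ {√(445)}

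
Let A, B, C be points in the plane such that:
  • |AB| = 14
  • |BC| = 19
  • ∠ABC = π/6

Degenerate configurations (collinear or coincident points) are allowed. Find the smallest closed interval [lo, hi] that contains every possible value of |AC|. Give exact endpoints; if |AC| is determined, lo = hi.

|AB| ∈ {14}
|BC| ∈ {19}
|AC| ∈ {√(557 - 266·√(3))}

|AC| = √(557 - 266·√(3))  (≈ 9.8120)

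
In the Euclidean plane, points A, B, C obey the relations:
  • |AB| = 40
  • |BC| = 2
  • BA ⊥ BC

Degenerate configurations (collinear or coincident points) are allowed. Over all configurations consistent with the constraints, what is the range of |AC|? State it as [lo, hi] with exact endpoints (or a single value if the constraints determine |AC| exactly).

|AB| ∈ {40}
|BC| ∈ {2}
|AC| ∈ {2·√(401)}

|AC| = 2·√(401)  (≈ 40.0500)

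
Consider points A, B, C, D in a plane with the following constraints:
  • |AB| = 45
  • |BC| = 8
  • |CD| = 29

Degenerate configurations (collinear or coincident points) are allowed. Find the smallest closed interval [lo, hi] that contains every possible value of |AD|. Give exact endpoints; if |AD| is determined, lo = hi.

|AB| ∈ {45}
|BC| ∈ {8}
|CD| ∈ {29}
|AC| ∈ [37, 53]
|BD| ∈ [21, 37]
|AD| ∈ [8, 82]

|AD| ∈ [8, 82]  (≈ [8.0000, 82.0000])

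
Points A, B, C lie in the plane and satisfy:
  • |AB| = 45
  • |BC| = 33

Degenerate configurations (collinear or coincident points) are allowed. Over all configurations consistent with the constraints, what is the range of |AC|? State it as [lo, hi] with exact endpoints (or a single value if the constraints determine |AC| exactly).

|AC| ∈ [12, 78]  (≈ [12.0000, 78.0000])

|AB| ∈ {45}
|BC| ∈ {33}
|AC| ∈ [12, 78]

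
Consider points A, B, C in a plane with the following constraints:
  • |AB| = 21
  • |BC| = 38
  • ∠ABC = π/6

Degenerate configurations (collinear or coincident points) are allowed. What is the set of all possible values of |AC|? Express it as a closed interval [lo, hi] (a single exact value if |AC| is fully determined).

|AC| = √(1885 - 798·√(3))  (≈ 22.4237)

|AB| ∈ {21}
|BC| ∈ {38}
|AC| ∈ {√(1885 - 798·√(3))}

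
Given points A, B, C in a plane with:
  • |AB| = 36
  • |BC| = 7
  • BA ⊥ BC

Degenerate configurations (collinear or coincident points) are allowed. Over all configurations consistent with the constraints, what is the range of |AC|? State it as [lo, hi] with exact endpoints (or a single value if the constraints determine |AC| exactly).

|AC| = √(1345)  (≈ 36.6742)

|AB| ∈ {36}
|BC| ∈ {7}
|AC| ∈ {√(1345)}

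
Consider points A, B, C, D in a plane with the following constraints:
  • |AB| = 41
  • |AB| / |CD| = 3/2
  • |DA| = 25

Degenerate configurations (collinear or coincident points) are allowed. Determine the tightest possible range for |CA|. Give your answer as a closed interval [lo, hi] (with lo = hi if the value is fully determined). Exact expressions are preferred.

|CA| ∈ [7/3, 157/3]  (≈ [2.3333, 52.3333])

|AB| ∈ {41}
|AD| ∈ {25}
|CD| ∈ {82/3}
|BD| ∈ [16, 66]
|AC| ∈ [7/3, 157/3]
|BC| ∈ [0, 280/3]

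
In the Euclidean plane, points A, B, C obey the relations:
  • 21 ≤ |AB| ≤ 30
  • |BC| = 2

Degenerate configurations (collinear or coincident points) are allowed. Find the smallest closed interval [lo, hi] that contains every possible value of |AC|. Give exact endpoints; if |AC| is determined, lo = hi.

|AB| ∈ [21, 30]
|BC| ∈ {2}
|AC| ∈ [19, 32]

|AC| ∈ [19, 32]  (≈ [19.0000, 32.0000])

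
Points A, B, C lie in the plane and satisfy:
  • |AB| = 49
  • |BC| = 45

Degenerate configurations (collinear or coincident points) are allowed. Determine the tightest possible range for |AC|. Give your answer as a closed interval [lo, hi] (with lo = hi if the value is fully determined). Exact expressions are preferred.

|AB| ∈ {49}
|BC| ∈ {45}
|AC| ∈ [4, 94]

|AC| ∈ [4, 94]  (≈ [4.0000, 94.0000])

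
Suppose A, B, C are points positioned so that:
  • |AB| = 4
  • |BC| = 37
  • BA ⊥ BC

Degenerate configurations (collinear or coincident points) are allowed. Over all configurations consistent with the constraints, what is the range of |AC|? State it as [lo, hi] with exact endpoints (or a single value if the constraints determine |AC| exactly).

|AB| ∈ {4}
|BC| ∈ {37}
|AC| ∈ {√(1385)}

|AC| = √(1385)  (≈ 37.2156)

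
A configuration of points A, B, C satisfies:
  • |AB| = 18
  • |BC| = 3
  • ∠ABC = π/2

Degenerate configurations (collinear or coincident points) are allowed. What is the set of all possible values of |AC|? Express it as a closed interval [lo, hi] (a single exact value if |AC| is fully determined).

|AB| ∈ {18}
|BC| ∈ {3}
|AC| ∈ {3·√(37)}

|AC| = 3·√(37)  (≈ 18.2483)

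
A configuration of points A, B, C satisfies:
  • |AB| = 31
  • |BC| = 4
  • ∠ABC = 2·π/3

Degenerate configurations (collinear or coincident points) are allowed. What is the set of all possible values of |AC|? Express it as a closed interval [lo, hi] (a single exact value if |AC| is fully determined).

|AB| ∈ {31}
|BC| ∈ {4}
|AC| ∈ {√(1101)}

|AC| = √(1101)  (≈ 33.1813)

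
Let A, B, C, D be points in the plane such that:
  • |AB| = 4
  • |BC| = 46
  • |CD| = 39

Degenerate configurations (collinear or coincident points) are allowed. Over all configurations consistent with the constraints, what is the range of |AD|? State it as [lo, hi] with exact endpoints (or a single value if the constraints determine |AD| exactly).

|AD| ∈ [3, 89]  (≈ [3.0000, 89.0000])

|AB| ∈ {4}
|BC| ∈ {46}
|CD| ∈ {39}
|AC| ∈ [42, 50]
|BD| ∈ [7, 85]
|AD| ∈ [3, 89]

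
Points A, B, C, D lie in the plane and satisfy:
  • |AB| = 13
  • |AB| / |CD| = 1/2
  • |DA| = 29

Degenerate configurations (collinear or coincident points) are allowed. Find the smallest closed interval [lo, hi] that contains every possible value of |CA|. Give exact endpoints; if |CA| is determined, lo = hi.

|AB| ∈ {13}
|AD| ∈ {29}
|CD| ∈ {26}
|BD| ∈ [16, 42]
|AC| ∈ [3, 55]
|BC| ∈ [0, 68]

|CA| ∈ [3, 55]  (≈ [3.0000, 55.0000])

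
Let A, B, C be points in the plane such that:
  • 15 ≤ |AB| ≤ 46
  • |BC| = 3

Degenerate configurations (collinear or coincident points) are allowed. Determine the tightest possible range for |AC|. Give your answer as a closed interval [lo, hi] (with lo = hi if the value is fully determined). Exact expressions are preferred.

|AB| ∈ [15, 46]
|BC| ∈ {3}
|AC| ∈ [12, 49]

|AC| ∈ [12, 49]  (≈ [12.0000, 49.0000])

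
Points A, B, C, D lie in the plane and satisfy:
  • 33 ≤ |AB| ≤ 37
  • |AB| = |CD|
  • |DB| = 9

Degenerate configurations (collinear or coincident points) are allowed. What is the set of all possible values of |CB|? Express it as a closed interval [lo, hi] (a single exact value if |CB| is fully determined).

|AB| ∈ [33, 37]
|BD| ∈ {9}
|CD| ∈ [33, 37]
|AD| ∈ [24, 46]
|BC| ∈ [24, 46]
|AC| ∈ [0, 83]

|CB| ∈ [24, 46]  (≈ [24.0000, 46.0000])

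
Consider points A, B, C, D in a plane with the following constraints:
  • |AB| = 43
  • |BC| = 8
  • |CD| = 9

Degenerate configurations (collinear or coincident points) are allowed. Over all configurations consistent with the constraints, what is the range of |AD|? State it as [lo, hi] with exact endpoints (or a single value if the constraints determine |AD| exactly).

|AD| ∈ [26, 60]  (≈ [26.0000, 60.0000])

|AB| ∈ {43}
|BC| ∈ {8}
|CD| ∈ {9}
|AC| ∈ [35, 51]
|BD| ∈ [1, 17]
|AD| ∈ [26, 60]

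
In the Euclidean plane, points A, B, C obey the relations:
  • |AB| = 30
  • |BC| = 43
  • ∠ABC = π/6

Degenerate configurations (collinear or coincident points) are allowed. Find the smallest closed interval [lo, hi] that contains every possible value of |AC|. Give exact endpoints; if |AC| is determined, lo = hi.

|AB| ∈ {30}
|BC| ∈ {43}
|AC| ∈ {√(2749 - 1290·√(3))}

|AC| = √(2749 - 1290·√(3))  (≈ 22.6860)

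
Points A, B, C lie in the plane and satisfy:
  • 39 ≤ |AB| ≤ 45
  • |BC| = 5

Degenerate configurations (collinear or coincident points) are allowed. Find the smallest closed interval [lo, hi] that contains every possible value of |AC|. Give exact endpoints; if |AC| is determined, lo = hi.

|AB| ∈ [39, 45]
|BC| ∈ {5}
|AC| ∈ [34, 50]

|AC| ∈ [34, 50]  (≈ [34.0000, 50.0000])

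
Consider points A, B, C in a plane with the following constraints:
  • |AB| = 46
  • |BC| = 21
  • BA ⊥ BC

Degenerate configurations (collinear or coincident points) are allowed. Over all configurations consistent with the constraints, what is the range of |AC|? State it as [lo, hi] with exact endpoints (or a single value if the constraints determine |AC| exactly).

|AB| ∈ {46}
|BC| ∈ {21}
|AC| ∈ {√(2557)}

|AC| = √(2557)  (≈ 50.5668)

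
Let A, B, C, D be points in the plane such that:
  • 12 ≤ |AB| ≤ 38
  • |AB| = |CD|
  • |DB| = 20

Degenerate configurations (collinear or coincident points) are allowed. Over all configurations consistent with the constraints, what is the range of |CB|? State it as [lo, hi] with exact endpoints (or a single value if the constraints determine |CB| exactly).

|AB| ∈ [12, 38]
|BD| ∈ {20}
|CD| ∈ [12, 38]
|AD| ∈ [0, 58]
|BC| ∈ [0, 58]
|AC| ∈ [0, 96]

|CB| ∈ [0, 58]  (≈ [0.0000, 58.0000])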